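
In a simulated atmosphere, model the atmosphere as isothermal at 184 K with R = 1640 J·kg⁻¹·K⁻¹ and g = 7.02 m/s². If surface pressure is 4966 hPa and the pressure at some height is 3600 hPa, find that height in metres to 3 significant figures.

z ≈ 13800 m

Scale height: H = RT/g = 1640 × 184 / 7.02 = 42986 m.
Invert the barometric formula: z = H ln(P₀/P).
P₀/P = 4966/3600 = 1.3794; ln(1.3794) = 0.32165.
z = 42986 × 0.32165 = 13826 m.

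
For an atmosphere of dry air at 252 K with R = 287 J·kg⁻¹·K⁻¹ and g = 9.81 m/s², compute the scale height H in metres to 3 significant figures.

The scale height of an isothermal atmosphere is H = RT/g.
H = 287 × 252 / 9.81 = 72324/9.81 = 7372.5 m.

H ≈ 7370 m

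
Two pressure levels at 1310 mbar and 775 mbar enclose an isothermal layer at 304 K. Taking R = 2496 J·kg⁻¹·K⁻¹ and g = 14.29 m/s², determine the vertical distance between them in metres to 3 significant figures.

Hypsometric equation: Δz = (R T̄/g) ln(P₁/P₂).
R T̄/g = 2496 × 304 / 14.29 = 53099 m.
ln(1310/775) = ln(1.6903) = 0.52491.
Δz = 53099 × 0.52491 = 27872 m.

Δz ≈ 27900 m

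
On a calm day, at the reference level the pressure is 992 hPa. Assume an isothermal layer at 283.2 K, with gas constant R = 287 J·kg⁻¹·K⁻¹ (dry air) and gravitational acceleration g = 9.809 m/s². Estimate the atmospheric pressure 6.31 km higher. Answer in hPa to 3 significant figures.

P ≈ 463 hPa

Scale height: H = RT/g = 287 × 283.2 / 9.809 = 8286.1 m.
Barometric formula: P = P₀ exp(−z/H).
z/H = 6310.0/8286.1 = 0.76152; exp(−0.76152) = 0.46696.
P = 992 × 0.46696 = 463.22 hPa.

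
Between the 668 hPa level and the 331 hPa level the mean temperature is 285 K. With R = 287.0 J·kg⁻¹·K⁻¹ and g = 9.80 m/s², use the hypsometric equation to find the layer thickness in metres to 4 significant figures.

Δz ≈ 5861 m

Hypsometric equation: Δz = (R T̄/g) ln(P₁/P₂).
R T̄/g = 287.0 × 285 / 9.80 = 8346.4 m.
ln(668/331) = ln(2.0181) = 0.70216.
Δz = 8346.4 × 0.70216 = 5860.5 m.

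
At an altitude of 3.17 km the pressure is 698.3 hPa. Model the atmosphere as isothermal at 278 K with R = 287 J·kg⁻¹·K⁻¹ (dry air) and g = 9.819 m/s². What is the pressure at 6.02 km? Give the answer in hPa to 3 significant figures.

P ≈ 492 hPa

Scale height: H = RT/g = 287 × 278 / 9.819 = 8125.7 m.
Between two levels, P₂ = P₁ exp(−Δz/H) with Δz = z₂ − z₁.
Δz = 6020.0 − 3170.0 = 2850.0 m; Δz/H = 2850.0/8125.7 = 0.35074.
P₂ = 698.3 × exp(−0.35074) = 698.3 × 0.70417 = 491.72 hPa.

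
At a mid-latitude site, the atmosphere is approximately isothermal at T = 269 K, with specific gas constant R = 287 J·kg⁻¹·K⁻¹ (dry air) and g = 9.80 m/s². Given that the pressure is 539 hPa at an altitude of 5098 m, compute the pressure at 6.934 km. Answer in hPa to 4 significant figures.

Scale height: H = RT/g = 287 × 269 / 9.80 = 7877.9 m.
Between two levels, P₂ = P₁ exp(−Δz/H) with Δz = z₂ − z₁.
Δz = 6934.0 − 5098.0 = 1836.0 m; Δz/H = 1836.0/7877.9 = 0.23306.
P₂ = 539 × exp(−0.23306) = 539 × 0.79211 = 426.95 hPa.

P ≈ 426.9 hPa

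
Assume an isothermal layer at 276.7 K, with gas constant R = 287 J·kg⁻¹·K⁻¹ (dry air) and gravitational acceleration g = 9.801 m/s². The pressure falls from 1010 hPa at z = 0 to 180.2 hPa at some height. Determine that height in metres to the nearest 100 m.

z ≈ 14000 m

Scale height: H = RT/g = 287 × 276.7 / 9.801 = 8102.5 m.
Invert the barometric formula: z = H ln(P₀/P).
P₀/P = 1010/180.2 = 5.6049; ln(5.6049) = 1.7236.
z = 8102.5 × 1.7236 = 13965 m.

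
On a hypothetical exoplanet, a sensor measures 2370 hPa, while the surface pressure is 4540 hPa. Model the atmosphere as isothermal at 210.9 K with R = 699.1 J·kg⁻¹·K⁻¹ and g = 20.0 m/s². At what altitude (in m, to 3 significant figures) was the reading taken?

Scale height: H = RT/g = 699.1 × 210.9 / 20.0 = 7372.0 m.
Invert the barometric formula: z = H ln(P₀/P).
P₀/P = 4540/2370 = 1.9156; ln(1.9156) = 0.65003.
z = 7372.0 × 0.65003 = 4792.0 m.

z ≈ 4790 m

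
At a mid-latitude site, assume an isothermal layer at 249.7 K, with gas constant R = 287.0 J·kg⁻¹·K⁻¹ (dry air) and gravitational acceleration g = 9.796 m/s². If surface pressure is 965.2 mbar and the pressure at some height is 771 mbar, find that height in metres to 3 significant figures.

z ≈ 1640 m

Scale height: H = RT/g = 287.0 × 249.7 / 9.796 = 7315.6 m.
Invert the barometric formula: z = H ln(P₀/P).
P₀/P = 965.2/771 = 1.2519; ln(1.2519) = 0.22466.
z = 7315.6 × 0.22466 = 1643.5 m.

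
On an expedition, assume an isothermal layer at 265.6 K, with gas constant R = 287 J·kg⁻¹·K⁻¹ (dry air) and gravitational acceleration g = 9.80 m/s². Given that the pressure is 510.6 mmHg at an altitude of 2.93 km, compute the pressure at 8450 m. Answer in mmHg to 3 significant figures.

P ≈ 251 mmHg

Scale height: H = RT/g = 287 × 265.6 / 9.80 = 7778.3 m.
Between two levels, P₂ = P₁ exp(−Δz/H) with Δz = z₂ − z₁.
Δz = 8450.0 − 2930.0 = 5520.0 m; Δz/H = 5520.0/7778.3 = 0.70967.
P₂ = 510.6 × exp(−0.70967) = 510.6 × 0.49181 = 251.12 mmHg.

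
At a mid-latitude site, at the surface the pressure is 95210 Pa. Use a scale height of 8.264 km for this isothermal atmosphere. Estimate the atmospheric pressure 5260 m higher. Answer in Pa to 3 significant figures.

Barometric formula: P = P₀ exp(−z/H).
z/H = 5260.0/8264.0 = 0.63650; exp(−0.63650) = 0.52914.
P = 95210 × 0.52914 = 50379 Pa.

P ≈ 50400 Pa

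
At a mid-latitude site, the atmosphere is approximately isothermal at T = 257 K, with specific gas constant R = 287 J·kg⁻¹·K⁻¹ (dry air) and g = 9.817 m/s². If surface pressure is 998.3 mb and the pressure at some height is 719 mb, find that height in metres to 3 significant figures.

Scale height: H = RT/g = 287 × 257 / 9.817 = 7513.4 m.
Invert the barometric formula: z = H ln(P₀/P).
P₀/P = 998.3/719 = 1.3885; ln(1.3885) = 0.32822.
z = 7513.4 × 0.32822 = 2466.0 m.

z ≈ 2470 m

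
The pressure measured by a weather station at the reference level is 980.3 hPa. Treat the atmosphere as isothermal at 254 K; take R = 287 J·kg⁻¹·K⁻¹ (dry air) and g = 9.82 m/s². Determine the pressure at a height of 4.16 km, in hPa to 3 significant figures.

P ≈ 560 hPa

Scale height: H = RT/g = 287 × 254 / 9.82 = 7423.4 m.
Barometric formula: P = P₀ exp(−z/H).
z/H = 4160.0/7423.4 = 0.56039; exp(−0.56039) = 0.57099.
P = 980.3 × 0.57099 = 559.74 hPa.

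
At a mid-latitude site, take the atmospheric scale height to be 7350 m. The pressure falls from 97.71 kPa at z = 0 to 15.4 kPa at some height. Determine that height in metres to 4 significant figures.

Invert the barometric formula: z = H ln(P₀/P).
P₀/P = 97.71/15.4 = 6.3448; ln(6.3448) = 1.8476.
z = 7350.0 × 1.8476 = 13580 m.

z ≈ 13580 m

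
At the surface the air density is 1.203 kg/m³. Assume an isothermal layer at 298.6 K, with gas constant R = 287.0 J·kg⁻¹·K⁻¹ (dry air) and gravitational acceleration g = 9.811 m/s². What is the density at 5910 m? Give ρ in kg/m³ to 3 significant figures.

Scale height: H = RT/g = 287.0 × 298.6 / 9.811 = 8734.9 m.
In an isothermal atmosphere, density decays like pressure: ρ = ρ₀ exp(−z/H).
z/H = 5910.0/8734.9 = 0.67660; exp(−0.67660) = 0.50834.
ρ = 1.203 × 0.50834 = 0.61153 kg/m³.

ρ ≈ 0.612 kg/m³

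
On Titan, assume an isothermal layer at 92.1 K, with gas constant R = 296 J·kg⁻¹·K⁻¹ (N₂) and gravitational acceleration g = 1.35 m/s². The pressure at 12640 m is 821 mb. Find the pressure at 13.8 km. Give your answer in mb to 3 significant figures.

Scale height: H = RT/g = 296 × 92.1 / 1.35 = 20194 m.
Between two levels, P₂ = P₁ exp(−Δz/H) with Δz = z₂ − z₁.
Δz = 13800 − 12640 = 1160.0 m; Δz/H = 1160.0/20194 = 0.057443.
P₂ = 821 × exp(−0.057443) = 821 × 0.94418 = 775.17 mb.

P ≈ 775 mb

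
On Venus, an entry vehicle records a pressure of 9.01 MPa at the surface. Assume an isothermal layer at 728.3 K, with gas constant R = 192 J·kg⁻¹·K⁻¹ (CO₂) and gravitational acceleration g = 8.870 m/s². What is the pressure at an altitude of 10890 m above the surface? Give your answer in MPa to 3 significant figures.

Scale height: H = RT/g = 192 × 728.3 / 8.870 = 15765 m.
Barometric formula: P = P₀ exp(−z/H).
z/H = 10890/15765 = 0.69077; exp(−0.69077) = 0.50119.
P = 9.01 × 0.50119 = 4.5157 MPa.

P ≈ 4.52 MPa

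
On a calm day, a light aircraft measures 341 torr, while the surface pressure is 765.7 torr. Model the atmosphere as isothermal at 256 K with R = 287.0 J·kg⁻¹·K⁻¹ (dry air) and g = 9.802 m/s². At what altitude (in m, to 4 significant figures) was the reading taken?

z ≈ 6063 m

Scale height: H = RT/g = 287.0 × 256 / 9.802 = 7495.6 m.
Invert the barometric formula: z = H ln(P₀/P).
P₀/P = 765.7/341 = 2.2455; ln(2.2455) = 0.80893.
z = 7495.6 × 0.80893 = 6063.4 m.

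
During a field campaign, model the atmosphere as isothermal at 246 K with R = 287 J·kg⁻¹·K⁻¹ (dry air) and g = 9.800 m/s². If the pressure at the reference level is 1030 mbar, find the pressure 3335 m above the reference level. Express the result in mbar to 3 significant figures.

Scale height: H = RT/g = 287 × 246 / 9.800 = 7204.3 m.
Barometric formula: P = P₀ exp(−z/H).
z/H = 3335.0/7204.3 = 0.46292; exp(−0.46292) = 0.62944.
P = 1030 × 0.62944 = 648.32 mbar.

P ≈ 648 mbar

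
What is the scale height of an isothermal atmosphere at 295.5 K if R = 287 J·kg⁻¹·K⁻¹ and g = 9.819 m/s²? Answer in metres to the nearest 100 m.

The scale height of an isothermal atmosphere is H = RT/g.
H = 287 × 295.5 / 9.819 = 84808/9.819 = 8637.1 m.

H ≈ 8600 m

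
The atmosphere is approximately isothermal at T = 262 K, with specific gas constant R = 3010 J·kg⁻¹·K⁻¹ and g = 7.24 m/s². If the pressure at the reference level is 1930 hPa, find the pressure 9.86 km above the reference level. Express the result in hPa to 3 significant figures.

P ≈ 1760 hPa

Scale height: H = RT/g = 3010 × 262 / 7.24 = 108930 m.
Barometric formula: P = P₀ exp(−z/H).
z/H = 9860.0/108930 = 0.090517; exp(−0.090517) = 0.91346.
P = 1930 × 0.91346 = 1763.0 hPa.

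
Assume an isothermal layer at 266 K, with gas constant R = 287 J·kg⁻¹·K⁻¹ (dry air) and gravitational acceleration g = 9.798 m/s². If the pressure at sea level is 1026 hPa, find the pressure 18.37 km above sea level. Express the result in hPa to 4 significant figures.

Scale height: H = RT/g = 287 × 266 / 9.798 = 7791.6 m.
Barometric formula: P = P₀ exp(−z/H).
z/H = 18370/7791.6 = 2.3577; exp(−2.3577) = 0.094638.
P = 1026 × 0.094638 = 97.099 hPa.

P ≈ 97.10 hPa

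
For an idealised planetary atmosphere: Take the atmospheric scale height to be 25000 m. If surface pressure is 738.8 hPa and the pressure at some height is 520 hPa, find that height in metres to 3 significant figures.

Invert the barometric formula: z = H ln(P₀/P).
P₀/P = 738.8/520 = 1.4208; ln(1.4208) = 0.35122.
z = 25000 × 0.35122 = 8780.5 m.

z ≈ 8780 m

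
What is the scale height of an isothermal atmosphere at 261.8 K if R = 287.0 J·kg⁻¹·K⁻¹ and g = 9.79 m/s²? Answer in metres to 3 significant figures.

H ≈ 7670 m

The scale height of an isothermal atmosphere is H = RT/g.
H = 287.0 × 261.8 / 9.79 = 75137/9.79 = 7674.9 m.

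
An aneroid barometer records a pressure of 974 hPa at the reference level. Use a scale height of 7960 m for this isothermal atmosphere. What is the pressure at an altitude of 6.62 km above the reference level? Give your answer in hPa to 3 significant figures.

Barometric formula: P = P₀ exp(−z/H).
z/H = 6620.0/7960.0 = 0.83166; exp(−0.83166) = 0.43533.
P = 974 × 0.43533 = 424.01 hPa.

P ≈ 424 hPa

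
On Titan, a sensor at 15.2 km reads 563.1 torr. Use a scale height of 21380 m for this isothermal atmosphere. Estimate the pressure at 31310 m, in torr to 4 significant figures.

Between two levels, P₂ = P₁ exp(−Δz/H) with Δz = z₂ − z₁.
Δz = 31310 − 15200 = 16110 m; Δz/H = 16110/21380 = 0.75351.
P₂ = 563.1 × exp(−0.75351) = 563.1 × 0.47071 = 265.06 torr.

P ≈ 265.1 torr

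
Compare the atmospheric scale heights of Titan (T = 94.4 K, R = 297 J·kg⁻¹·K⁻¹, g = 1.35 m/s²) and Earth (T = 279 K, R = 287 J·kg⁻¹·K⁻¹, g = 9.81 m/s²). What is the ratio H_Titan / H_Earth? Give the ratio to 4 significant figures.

H = RT/g for each body.
H_Titan = 297 × 94.4 / 1.35 = 20768 m.
H_Earth = 287 × 279 / 9.81 = 8162.4 m.
H_Titan/H_Earth = 20768/8162.4 = 2.5443.

H_Titan/H_Earth ≈ 2.544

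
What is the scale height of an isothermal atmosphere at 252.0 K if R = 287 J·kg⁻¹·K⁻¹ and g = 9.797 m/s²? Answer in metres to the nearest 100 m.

H ≈ 7400 m

The scale height of an isothermal atmosphere is H = RT/g.
H = 287 × 252.0 / 9.797 = 72324/9.797 = 7382.3 m.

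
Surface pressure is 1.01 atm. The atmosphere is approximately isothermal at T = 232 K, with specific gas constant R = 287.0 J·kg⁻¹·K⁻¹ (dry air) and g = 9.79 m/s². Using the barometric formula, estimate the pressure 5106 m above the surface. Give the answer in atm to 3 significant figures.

P ≈ 0.477 atm

Scale height: H = RT/g = 287.0 × 232 / 9.79 = 6801.2 m.
Barometric formula: P = P₀ exp(−z/H).
z/H = 5106.0/6801.2 = 0.75075; exp(−0.75075) = 0.47201.
P = 1.01 × 0.47201 = 0.47673 atm.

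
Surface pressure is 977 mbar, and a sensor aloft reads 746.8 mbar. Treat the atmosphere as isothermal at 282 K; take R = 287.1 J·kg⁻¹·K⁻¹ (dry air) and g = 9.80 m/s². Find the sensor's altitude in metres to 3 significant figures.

z ≈ 2220 m

Scale height: H = RT/g = 287.1 × 282 / 9.80 = 8261.4 m.
Invert the barometric formula: z = H ln(P₀/P).
P₀/P = 977/746.8 = 1.3082; ln(1.3082) = 0.26865.
z = 8261.4 × 0.26865 = 2219.4 m.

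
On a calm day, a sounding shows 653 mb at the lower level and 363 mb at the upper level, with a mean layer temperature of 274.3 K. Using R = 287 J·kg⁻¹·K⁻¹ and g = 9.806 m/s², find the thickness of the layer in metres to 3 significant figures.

Hypsometric equation: Δz = (R T̄/g) ln(P₁/P₂).
R T̄/g = 287 × 274.3 / 9.806 = 8028.2 m.
ln(653/363) = ln(1.7989) = 0.58718.
Δz = 8028.2 × 0.58718 = 4714.0 m.

Δz ≈ 4710 m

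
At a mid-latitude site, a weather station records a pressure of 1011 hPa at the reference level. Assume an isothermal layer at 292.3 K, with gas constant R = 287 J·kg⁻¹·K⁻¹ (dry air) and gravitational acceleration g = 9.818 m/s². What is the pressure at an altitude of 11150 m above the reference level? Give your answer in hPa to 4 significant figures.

Scale height: H = RT/g = 287 × 292.3 / 9.818 = 8544.5 m.
Barometric formula: P = P₀ exp(−z/H).
z/H = 11150/8544.5 = 1.3049; exp(−1.3049) = 0.27120.
P = 1011 × 0.27120 = 274.18 hPa.

P ≈ 274.2 hPa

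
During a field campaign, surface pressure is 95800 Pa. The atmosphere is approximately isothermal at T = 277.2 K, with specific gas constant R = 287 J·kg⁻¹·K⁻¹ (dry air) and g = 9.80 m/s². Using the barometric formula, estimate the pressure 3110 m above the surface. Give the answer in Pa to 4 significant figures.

Scale height: H = RT/g = 287 × 277.2 / 9.80 = 8118.0 m.
Barometric formula: P = P₀ exp(−z/H).
z/H = 3110.0/8118.0 = 0.38310; exp(−0.38310) = 0.68174.
P = 95800 × 0.68174 = 65311 Pa.

P ≈ 65310 Pa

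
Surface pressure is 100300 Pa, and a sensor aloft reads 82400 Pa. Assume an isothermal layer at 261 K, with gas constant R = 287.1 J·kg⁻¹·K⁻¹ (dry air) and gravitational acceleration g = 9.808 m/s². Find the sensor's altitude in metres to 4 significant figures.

z ≈ 1502 m

Scale height: H = RT/g = 287.1 × 261 / 9.808 = 7640.0 m.
Invert the barometric formula: z = H ln(P₀/P).
P₀/P = 100300/82400 = 1.2172; ln(1.2172) = 0.19655.
z = 7640.0 × 0.19655 = 1501.6 m.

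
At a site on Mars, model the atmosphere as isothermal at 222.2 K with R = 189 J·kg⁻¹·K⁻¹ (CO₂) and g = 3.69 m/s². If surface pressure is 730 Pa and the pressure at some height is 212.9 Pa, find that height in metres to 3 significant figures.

z ≈ 14000 m

Scale height: H = RT/g = 189 × 222.2 / 3.69 = 11381 m.
Invert the barometric formula: z = H ln(P₀/P).
P₀/P = 730/212.9 = 3.4288; ln(3.4288) = 1.2322.
z = 11381 × 1.2322 = 14024 m.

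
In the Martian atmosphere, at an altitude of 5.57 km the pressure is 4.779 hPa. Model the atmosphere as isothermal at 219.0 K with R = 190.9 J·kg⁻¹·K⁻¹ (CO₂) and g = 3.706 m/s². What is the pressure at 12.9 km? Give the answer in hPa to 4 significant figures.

Scale height: H = RT/g = 190.9 × 219.0 / 3.706 = 11281 m.
Between two levels, P₂ = P₁ exp(−Δz/H) with Δz = z₂ − z₁.
Δz = 12900 − 5570.0 = 7330.0 m; Δz/H = 7330.0/11281 = 0.64977.
P₂ = 4.779 × exp(−0.64977) = 4.779 × 0.52217 = 2.4955 hPa.

P ≈ 2.495 hPa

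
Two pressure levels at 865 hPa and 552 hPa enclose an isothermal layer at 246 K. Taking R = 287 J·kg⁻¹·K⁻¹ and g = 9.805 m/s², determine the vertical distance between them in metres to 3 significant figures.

Δz ≈ 3230 m

Hypsometric equation: Δz = (R T̄/g) ln(P₁/P₂).
R T̄/g = 287 × 246 / 9.805 = 7200.6 m.
ln(865/552) = ln(1.5670) = 0.44916.
Δz = 7200.6 × 0.44916 = 3234.2 m.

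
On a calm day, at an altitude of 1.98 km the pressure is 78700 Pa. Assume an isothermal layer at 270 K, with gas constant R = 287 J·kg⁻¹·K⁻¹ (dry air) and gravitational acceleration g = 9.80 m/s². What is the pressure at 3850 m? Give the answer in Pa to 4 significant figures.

P ≈ 62120 Pa

Scale height: H = RT/g = 287 × 270 / 9.80 = 7907.1 m.
Between two levels, P₂ = P₁ exp(−Δz/H) with Δz = z₂ − z₁.
Δz = 3850.0 − 1980.0 = 1870.0 m; Δz/H = 1870.0/7907.1 = 0.23650.
P₂ = 78700 × exp(−0.23650) = 78700 × 0.78939 = 62125 Pa.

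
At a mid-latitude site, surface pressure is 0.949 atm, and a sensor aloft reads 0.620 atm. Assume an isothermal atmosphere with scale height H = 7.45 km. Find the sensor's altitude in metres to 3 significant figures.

z ≈ 3170 m

Invert the barometric formula: z = H ln(P₀/P).
P₀/P = 0.949/0.620 = 1.5306; ln(1.5306) = 0.42566.
z = 7450.0 × 0.42566 = 3171.2 m.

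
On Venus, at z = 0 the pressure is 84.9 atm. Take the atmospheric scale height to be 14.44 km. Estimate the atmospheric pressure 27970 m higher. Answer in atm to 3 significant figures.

P ≈ 12.2 atm

Barometric formula: P = P₀ exp(−z/H).
z/H = 27970/14440 = 1.9370; exp(−1.9370) = 0.14414.
P = 84.9 × 0.14414 = 12.237 atm.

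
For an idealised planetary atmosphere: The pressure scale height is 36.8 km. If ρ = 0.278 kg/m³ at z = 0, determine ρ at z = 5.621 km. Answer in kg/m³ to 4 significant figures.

ρ ≈ 0.2386 kg/m³

In an isothermal atmosphere, density decays like pressure: ρ = ρ₀ exp(−z/H).
z/H = 5621.0/36800 = 0.15274; exp(−0.15274) = 0.85835.
ρ = 0.278 × 0.85835 = 0.23862 kg/m³.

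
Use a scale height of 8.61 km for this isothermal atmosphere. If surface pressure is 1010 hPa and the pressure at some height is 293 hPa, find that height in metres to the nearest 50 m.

Invert the barometric formula: z = H ln(P₀/P).
P₀/P = 1010/293 = 3.4471; ln(3.4471) = 1.2375.
z = 8610.0 × 1.2375 = 10655 m.

z ≈ 10650 m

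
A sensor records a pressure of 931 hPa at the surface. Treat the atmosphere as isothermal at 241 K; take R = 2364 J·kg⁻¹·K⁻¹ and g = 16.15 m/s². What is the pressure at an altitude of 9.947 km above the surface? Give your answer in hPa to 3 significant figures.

Scale height: H = RT/g = 2364 × 241 / 16.15 = 35277 m.
Barometric formula: P = P₀ exp(−z/H).
z/H = 9947.0/35277 = 0.28197; exp(−0.28197) = 0.75430.
P = 931 × 0.75430 = 702.25 hPa.

P ≈ 702 hPa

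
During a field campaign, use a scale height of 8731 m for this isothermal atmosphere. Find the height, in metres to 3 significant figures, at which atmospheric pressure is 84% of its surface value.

Set P/P₀ = exp(−z/H) = 0.84, so z = −H ln(0.84).
−ln(0.84) = 0.17435; z = 8731.0 × 0.17435 = 1522.2 m.

z ≈ 1520 m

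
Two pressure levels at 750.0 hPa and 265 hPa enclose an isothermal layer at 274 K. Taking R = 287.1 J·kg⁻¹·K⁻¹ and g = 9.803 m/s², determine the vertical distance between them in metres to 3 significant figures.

Δz ≈ 8350 m

Hypsometric equation: Δz = (R T̄/g) ln(P₁/P₂).
R T̄/g = 287.1 × 274 / 9.803 = 8024.6 m.
ln(750.0/265) = ln(2.8302) = 1.0403.
Δz = 8024.6 × 1.0403 = 8348.0 m.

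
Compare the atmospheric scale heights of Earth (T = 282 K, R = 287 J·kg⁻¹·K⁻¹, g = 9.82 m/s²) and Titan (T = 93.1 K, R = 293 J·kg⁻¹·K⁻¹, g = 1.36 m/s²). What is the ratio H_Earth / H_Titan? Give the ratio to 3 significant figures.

H = RT/g for each body.
H_Earth = 287 × 282 / 9.82 = 8241.8 m.
H_Titan = 293 × 93.1 / 1.36 = 20058 m.
H_Earth/H_Titan = 8241.8/20058 = 0.41090.

H_Earth/H_Titan ≈ 0.411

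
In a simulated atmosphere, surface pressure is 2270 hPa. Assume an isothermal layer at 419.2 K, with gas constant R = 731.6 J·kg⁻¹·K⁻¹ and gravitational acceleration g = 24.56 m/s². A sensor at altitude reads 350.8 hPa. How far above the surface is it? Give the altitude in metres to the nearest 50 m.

z ≈ 23300 m

Scale height: H = RT/g = 731.6 × 419.2 / 24.56 = 12487 m.
Invert the barometric formula: z = H ln(P₀/P).
P₀/P = 2270/350.8 = 6.4709; ln(6.4709) = 1.8673.
z = 12487 × 1.8673 = 23317 m.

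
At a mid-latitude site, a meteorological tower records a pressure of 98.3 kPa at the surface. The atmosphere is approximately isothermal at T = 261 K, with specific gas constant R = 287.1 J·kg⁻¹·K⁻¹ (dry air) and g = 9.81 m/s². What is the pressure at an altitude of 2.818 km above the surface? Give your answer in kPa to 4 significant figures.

P ≈ 67.97 kPa

Scale height: H = RT/g = 287.1 × 261 / 9.81 = 7638.4 m.
Barometric formula: P = P₀ exp(−z/H).
z/H = 2818.0/7638.4 = 0.36893; exp(−0.36893) = 0.69147.
P = 98.3 × 0.69147 = 67.972 kPa.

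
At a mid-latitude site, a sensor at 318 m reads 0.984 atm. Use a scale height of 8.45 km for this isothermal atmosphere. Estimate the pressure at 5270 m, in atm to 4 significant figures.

P ≈ 0.5476 atm

Between two levels, P₂ = P₁ exp(−Δz/H) with Δz = z₂ − z₁.
Δz = 5270.0 − 318.00 = 4952.0 m; Δz/H = 4952.0/8450.0 = 0.58604.
P₂ = 0.984 × exp(−0.58604) = 0.984 × 0.55653 = 0.54763 atm.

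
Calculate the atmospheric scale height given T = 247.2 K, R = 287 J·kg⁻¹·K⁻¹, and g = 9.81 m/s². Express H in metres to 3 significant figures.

H ≈ 7230 m

The scale height of an isothermal atmosphere is H = RT/g.
H = 287 × 247.2 / 9.81 = 70946/9.81 = 7232.0 m.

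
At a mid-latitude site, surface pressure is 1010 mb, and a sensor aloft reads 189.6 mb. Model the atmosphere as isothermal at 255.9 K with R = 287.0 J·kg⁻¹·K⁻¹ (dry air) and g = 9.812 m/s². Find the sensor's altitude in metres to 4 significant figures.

z ≈ 12520 m

Scale height: H = RT/g = 287.0 × 255.9 / 9.812 = 7485.0 m.
Invert the barometric formula: z = H ln(P₀/P).
P₀/P = 1010/189.6 = 5.3270; ln(5.3270) = 1.6728.
z = 7485.0 × 1.6728 = 12521 m.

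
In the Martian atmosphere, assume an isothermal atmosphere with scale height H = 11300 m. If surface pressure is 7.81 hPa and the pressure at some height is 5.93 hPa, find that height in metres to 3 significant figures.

Invert the barometric formula: z = H ln(P₀/P).
P₀/P = 7.81/5.93 = 1.3170; ln(1.3170) = 0.27536.
z = 11300 × 0.27536 = 3111.6 m.

z ≈ 3110 m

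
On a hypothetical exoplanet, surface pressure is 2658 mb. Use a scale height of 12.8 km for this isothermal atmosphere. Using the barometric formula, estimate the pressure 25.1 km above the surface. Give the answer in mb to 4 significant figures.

P ≈ 374.1 mb

Barometric formula: P = P₀ exp(−z/H).
z/H = 25100/12800 = 1.9609; exp(−1.9609) = 0.14073.
P = 2658 × 0.14073 = 374.06 mb.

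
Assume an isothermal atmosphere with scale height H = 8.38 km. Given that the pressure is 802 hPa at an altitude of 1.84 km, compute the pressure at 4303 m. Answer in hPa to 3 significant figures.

P ≈ 598 hPa

Between two levels, P₂ = P₁ exp(−Δz/H) with Δz = z₂ − z₁.
Δz = 4303.0 − 1840.0 = 2463.0 m; Δz/H = 2463.0/8380.0 = 0.29391.
P₂ = 802 × exp(−0.29391) = 802 × 0.74534 = 597.76 hPa.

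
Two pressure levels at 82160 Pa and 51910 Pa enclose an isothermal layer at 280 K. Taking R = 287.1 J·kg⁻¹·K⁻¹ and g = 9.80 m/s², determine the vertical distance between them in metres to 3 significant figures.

Hypsometric equation: Δz = (R T̄/g) ln(P₁/P₂).
R T̄/g = 287.1 × 280 / 9.80 = 8202.9 m.
ln(82160/51910) = ln(1.5827) = 0.45913.
Δz = 8202.9 × 0.45913 = 3766.2 m.

Δz ≈ 3770 m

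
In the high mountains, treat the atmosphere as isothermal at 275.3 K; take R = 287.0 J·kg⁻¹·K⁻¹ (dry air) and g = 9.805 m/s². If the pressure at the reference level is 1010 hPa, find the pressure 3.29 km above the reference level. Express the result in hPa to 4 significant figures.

Scale height: H = RT/g = 287.0 × 275.3 / 9.805 = 8058.2 m.
Barometric formula: P = P₀ exp(−z/H).
z/H = 3290.0/8058.2 = 0.40828; exp(−0.40828) = 0.66479.
P = 1010 × 0.66479 = 671.44 hPa.

P ≈ 671.4 hPa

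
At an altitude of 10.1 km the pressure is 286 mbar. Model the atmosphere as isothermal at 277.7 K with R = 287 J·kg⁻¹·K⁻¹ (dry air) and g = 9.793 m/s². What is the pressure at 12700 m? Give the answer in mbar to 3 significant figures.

Scale height: H = RT/g = 287 × 277.7 / 9.793 = 8138.5 m.
Between two levels, P₂ = P₁ exp(−Δz/H) with Δz = z₂ − z₁.
Δz = 12700 − 10100 = 2600.0 m; Δz/H = 2600.0/8138.5 = 0.31947.
P₂ = 286 × exp(−0.31947) = 286 × 0.72653 = 207.79 mbar.

P ≈ 208 mbar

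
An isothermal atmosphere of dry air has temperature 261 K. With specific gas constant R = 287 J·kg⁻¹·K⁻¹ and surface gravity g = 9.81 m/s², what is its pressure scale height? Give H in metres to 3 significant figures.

The scale height of an isothermal atmosphere is H = RT/g.
H = 287 × 261 / 9.81 = 74907/9.81 = 7635.8 m.

H ≈ 7640 m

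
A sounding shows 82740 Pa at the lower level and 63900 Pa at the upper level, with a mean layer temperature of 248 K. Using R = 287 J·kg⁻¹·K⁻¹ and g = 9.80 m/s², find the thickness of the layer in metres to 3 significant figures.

Δz ≈ 1880 m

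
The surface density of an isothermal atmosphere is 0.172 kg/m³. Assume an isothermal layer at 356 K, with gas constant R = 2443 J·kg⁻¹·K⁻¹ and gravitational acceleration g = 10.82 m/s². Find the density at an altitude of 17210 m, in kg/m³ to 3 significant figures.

ρ ≈ 0.139 kg/m³

Scale height: H = RT/g = 2443 × 356 / 10.82 = 80380 m.
In an isothermal atmosphere, density decays like pressure: ρ = ρ₀ exp(−z/H).
z/H = 17210/80380 = 0.21411; exp(−0.21411) = 0.80726.
ρ = 0.172 × 0.80726 = 0.13885 kg/m³.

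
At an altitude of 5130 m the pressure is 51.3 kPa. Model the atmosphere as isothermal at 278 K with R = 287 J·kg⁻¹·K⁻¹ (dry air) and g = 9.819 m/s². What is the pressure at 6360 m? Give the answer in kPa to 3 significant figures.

P ≈ 44.1 kPa

Scale height: H = RT/g = 287 × 278 / 9.819 = 8125.7 m.
Between two levels, P₂ = P₁ exp(−Δz/H) with Δz = z₂ − z₁.
Δz = 6360.0 − 5130.0 = 1230.0 m; Δz/H = 1230.0/8125.7 = 0.15137.
P₂ = 51.3 × exp(−0.15137) = 51.3 × 0.85953 = 44.094 kPa.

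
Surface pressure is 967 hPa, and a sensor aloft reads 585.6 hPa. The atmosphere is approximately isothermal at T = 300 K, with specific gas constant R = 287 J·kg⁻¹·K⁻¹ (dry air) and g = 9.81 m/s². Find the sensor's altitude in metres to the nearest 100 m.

z ≈ 4400 m

Scale height: H = RT/g = 287 × 300 / 9.81 = 8776.8 m.
Invert the barometric formula: z = H ln(P₀/P).
P₀/P = 967/585.6 = 1.6513; ln(1.6513) = 0.50156.
z = 8776.8 × 0.50156 = 4402.1 m.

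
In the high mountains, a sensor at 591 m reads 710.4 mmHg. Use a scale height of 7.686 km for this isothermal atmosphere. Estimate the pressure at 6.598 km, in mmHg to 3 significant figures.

Between two levels, P₂ = P₁ exp(−Δz/H) with Δz = z₂ − z₁.
Δz = 6598.0 − 591.00 = 6007.0 m; Δz/H = 6007.0/7686.0 = 0.78155.
P₂ = 710.4 × exp(−0.78155) = 710.4 × 0.45770 = 325.15 mmHg.

P ≈ 325 mmHg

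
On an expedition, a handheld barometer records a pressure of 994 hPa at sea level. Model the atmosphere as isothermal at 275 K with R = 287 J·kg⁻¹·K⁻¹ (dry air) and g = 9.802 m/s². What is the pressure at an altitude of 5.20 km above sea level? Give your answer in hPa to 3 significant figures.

Scale height: H = RT/g = 287 × 275 / 9.802 = 8051.9 m.
Barometric formula: P = P₀ exp(−z/H).
z/H = 5200.0/8051.9 = 0.64581; exp(−0.64581) = 0.52424.
P = 994 × 0.52424 = 521.09 hPa.

P ≈ 521 hPa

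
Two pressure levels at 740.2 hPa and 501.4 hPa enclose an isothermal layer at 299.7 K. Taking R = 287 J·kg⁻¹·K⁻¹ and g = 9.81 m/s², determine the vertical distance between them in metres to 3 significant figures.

Δz ≈ 3420 m

Hypsometric equation: Δz = (R T̄/g) ln(P₁/P₂).
R T̄/g = 287 × 299.7 / 9.81 = 8768.0 m.
ln(740.2/501.4) = ln(1.4763) = 0.38954.
Δz = 8768.0 × 0.38954 = 3415.5 m.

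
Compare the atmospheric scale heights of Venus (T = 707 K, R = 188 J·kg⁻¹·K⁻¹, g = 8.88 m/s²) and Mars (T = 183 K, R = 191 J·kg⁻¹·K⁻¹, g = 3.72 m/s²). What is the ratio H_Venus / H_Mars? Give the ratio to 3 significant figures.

H_Venus/H_Mars ≈ 1.59

H = RT/g for each body.
H_Venus = 188 × 707 / 8.88 = 14968 m.
H_Mars = 191 × 183 / 3.72 = 9396.0 m.
H_Venus/H_Mars = 14968/9396.0 = 1.5930.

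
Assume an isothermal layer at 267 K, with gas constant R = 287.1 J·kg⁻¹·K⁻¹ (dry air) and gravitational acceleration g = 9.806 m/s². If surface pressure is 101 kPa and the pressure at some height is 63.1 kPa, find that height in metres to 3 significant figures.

z ≈ 3680 m

Scale height: H = RT/g = 287.1 × 267 / 9.806 = 7817.2 m.
Invert the barometric formula: z = H ln(P₀/P).
P₀/P = 101/63.1 = 1.6006; ln(1.6006) = 0.47038.
z = 7817.2 × 0.47038 = 3677.1 m.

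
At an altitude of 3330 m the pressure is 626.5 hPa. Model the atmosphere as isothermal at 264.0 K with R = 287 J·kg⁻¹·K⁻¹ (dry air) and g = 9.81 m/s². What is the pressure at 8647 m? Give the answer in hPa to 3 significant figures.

P ≈ 315 hPa

Scale height: H = RT/g = 287 × 264.0 / 9.81 = 7723.5 m.
Between two levels, P₂ = P₁ exp(−Δz/H) with Δz = z₂ − z₁.
Δz = 8647.0 − 3330.0 = 5317.0 m; Δz/H = 5317.0/7723.5 = 0.68842.
P₂ = 626.5 × exp(−0.68842) = 626.5 × 0.50237 = 314.73 hPa.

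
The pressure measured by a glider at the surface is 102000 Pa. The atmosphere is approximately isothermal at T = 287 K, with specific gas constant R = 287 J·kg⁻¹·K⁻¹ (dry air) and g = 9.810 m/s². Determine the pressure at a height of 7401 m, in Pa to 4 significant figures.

Scale height: H = RT/g = 287 × 287 / 9.810 = 8396.4 m.
Barometric formula: P = P₀ exp(−z/H).
z/H = 7401.0/8396.4 = 0.88145; exp(−0.88145) = 0.41418.
P = 102000 × 0.41418 = 42246 Pa.

P ≈ 42250 Pa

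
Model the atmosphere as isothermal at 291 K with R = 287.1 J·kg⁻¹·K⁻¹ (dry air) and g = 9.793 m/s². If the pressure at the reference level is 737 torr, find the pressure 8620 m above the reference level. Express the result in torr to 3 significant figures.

Scale height: H = RT/g = 287.1 × 291 / 9.793 = 8531.2 m.
Barometric formula: P = P₀ exp(−z/H).
z/H = 8620.0/8531.2 = 1.0104; exp(−1.0104) = 0.36407.
P = 737 × 0.36407 = 268.32 torr.

P ≈ 268 torr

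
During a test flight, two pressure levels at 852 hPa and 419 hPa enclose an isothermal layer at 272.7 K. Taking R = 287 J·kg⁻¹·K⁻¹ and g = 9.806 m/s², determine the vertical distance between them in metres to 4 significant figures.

Δz ≈ 5664 m

Hypsometric equation: Δz = (R T̄/g) ln(P₁/P₂).
R T̄/g = 287 × 272.7 / 9.806 = 7981.3 m.
ln(852/419) = ln(2.0334) = 0.70971.
Δz = 7981.3 × 0.70971 = 5664.4 m.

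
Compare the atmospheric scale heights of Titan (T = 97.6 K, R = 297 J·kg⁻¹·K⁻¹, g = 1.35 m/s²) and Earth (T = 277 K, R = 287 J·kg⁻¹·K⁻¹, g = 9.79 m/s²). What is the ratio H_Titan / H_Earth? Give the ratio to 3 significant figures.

H_Titan/H_Earth ≈ 2.64

H = RT/g for each body.
H_Titan = 297 × 97.6 / 1.35 = 21472 m.
H_Earth = 287 × 277 / 9.79 = 8120.4 m.
H_Titan/H_Earth = 21472/8120.4 = 2.6442.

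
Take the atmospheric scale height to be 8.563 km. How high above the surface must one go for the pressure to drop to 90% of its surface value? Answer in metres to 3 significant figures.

z ≈ 902 m

Set P/P₀ = exp(−z/H) = 0.9, so z = −H ln(0.9).
−ln(0.9) = 0.10536; z = 8563.0 × 0.10536 = 902.20 m.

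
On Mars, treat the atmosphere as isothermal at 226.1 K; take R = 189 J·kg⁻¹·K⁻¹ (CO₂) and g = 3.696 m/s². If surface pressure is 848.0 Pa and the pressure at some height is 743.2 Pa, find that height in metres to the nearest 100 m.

z ≈ 1500 m

Scale height: H = RT/g = 189 × 226.1 / 3.696 = 11562 m.
Invert the barometric formula: z = H ln(P₀/P).
P₀/P = 848.0/743.2 = 1.1410; ln(1.1410) = 0.13191.
z = 11562 × 0.13191 = 1525.1 m.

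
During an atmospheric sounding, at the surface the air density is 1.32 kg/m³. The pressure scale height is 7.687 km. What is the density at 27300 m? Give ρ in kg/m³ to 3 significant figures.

ρ ≈ 0.0379 kg/m³

In an isothermal atmosphere, density decays like pressure: ρ = ρ₀ exp(−z/H).
z/H = 27300/7687.0 = 3.5515; exp(−3.5515) = 0.028682.
ρ = 1.32 × 0.028682 = 0.037860 kg/m³.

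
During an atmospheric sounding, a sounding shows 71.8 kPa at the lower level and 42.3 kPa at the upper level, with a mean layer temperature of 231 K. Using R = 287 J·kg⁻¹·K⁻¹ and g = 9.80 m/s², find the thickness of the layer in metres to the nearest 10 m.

Δz ≈ 3580 m

Hypsometric equation: Δz = (R T̄/g) ln(P₁/P₂).
R T̄/g = 287 × 231 / 9.80 = 6765.0 m.
ln(71.8/42.3) = ln(1.6974) = 0.52910.
Δz = 6765.0 × 0.52910 = 3579.4 m.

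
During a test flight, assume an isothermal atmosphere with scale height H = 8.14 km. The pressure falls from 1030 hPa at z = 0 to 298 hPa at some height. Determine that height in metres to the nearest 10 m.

Invert the barometric formula: z = H ln(P₀/P).
P₀/P = 1030/298 = 3.4564; ln(3.4564) = 1.2402.
z = 8140.0 × 1.2402 = 10095 m.

z ≈ 10100 m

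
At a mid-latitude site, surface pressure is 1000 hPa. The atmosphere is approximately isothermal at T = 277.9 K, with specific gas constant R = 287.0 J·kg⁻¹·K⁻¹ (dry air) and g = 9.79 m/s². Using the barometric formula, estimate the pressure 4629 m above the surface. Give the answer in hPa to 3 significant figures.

P ≈ 567 hPa

Scale height: H = RT/g = 287.0 × 277.9 / 9.79 = 8146.8 m.
Barometric formula: P = P₀ exp(−z/H).
z/H = 4629.0/8146.8 = 0.56820; exp(−0.56820) = 0.56654.
P = 1000 × 0.56654 = 566.54 hPa.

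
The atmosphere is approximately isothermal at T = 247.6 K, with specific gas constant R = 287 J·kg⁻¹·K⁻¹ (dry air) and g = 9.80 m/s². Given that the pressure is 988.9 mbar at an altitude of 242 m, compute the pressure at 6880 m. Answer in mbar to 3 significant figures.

Scale height: H = RT/g = 287 × 247.6 / 9.80 = 7251.1 m.
Between two levels, P₂ = P₁ exp(−Δz/H) with Δz = z₂ − z₁.
Δz = 6880.0 − 242.00 = 6638.0 m; Δz/H = 6638.0/7251.1 = 0.91545.
P₂ = 988.9 × exp(−0.91545) = 988.9 × 0.40034 = 395.90 mbar.

P ≈ 396 mbar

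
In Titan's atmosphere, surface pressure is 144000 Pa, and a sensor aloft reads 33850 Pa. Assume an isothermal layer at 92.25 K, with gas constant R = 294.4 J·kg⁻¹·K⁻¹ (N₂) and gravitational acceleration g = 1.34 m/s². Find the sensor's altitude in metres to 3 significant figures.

z ≈ 29300 m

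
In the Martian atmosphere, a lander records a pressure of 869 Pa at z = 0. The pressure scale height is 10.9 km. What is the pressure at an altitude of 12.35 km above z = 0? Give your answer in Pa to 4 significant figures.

Barometric formula: P = P₀ exp(−z/H).
z/H = 12350/10900 = 1.1330; exp(−1.1330) = 0.32207.
P = 869 × 0.32207 = 279.88 Pa.

P ≈ 279.9 Pa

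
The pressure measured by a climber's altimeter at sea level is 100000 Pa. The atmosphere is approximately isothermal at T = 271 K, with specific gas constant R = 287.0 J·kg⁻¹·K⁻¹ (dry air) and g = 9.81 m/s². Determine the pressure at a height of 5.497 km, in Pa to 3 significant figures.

Scale height: H = RT/g = 287.0 × 271 / 9.81 = 7928.3 m.
Barometric formula: P = P₀ exp(−z/H).
z/H = 5497.0/7928.3 = 0.69334; exp(−0.69334) = 0.49990.
P = 100000 × 0.49990 = 49990 Pa.

P ≈ 50000 Pa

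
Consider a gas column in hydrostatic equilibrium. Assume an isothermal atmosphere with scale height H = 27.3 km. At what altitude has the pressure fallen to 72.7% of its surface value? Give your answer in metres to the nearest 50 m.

z ≈ 8700 m

Set P/P₀ = exp(−z/H) = 0.727, so z = −H ln(0.727).
−ln(0.727) = 0.31883; z = 27300 × 0.31883 = 8704.1 m.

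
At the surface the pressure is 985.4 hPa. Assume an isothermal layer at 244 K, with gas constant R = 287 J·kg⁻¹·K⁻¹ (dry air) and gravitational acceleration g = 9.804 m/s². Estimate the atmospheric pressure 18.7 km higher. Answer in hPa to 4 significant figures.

Scale height: H = RT/g = 287 × 244 / 9.804 = 7142.8 m.
Barometric formula: P = P₀ exp(−z/H).
z/H = 18700/7142.8 = 2.6180; exp(−2.6180) = 0.072949.
P = 985.4 × 0.072949 = 71.884 hPa.

P ≈ 71.88 hPa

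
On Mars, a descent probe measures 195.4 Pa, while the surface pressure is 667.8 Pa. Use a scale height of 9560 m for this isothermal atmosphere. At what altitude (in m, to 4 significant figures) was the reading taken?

Invert the barometric formula: z = H ln(P₀/P).
P₀/P = 667.8/195.4 = 3.4176; ln(3.4176) = 1.2289.
z = 9560.0 × 1.2289 = 11748 m.

z ≈ 11750 m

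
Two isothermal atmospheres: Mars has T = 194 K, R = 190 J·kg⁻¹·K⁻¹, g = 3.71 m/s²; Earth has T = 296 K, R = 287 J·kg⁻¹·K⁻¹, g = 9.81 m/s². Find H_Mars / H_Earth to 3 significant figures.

H = RT/g for each body.
H_Mars = 190 × 194 / 3.71 = 9935.3 m.
H_Earth = 287 × 296 / 9.81 = 8659.7 m.
H_Mars/H_Earth = 9935.3/8659.7 = 1.1473.

H_Mars/H_Earth ≈ 1.15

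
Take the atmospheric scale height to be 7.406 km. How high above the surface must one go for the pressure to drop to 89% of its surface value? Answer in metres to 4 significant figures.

Set P/P₀ = exp(−z/H) = 0.89, so z = −H ln(0.89).
−ln(0.89) = 0.11653; z = 7406.0 × 0.11653 = 863.02 m.

z ≈ 863.0 m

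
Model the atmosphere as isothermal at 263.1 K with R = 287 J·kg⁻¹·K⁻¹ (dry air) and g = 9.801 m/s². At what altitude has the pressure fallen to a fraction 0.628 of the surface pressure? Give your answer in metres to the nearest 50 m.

Scale height: H = RT/g = 287 × 263.1 / 9.801 = 7704.3 m.
Set P/P₀ = exp(−z/H) = 0.628, so z = −H ln(0.628).
−ln(0.628) = 0.46522; z = 7704.3 × 0.46522 = 3584.2 m.

z ≈ 3600 m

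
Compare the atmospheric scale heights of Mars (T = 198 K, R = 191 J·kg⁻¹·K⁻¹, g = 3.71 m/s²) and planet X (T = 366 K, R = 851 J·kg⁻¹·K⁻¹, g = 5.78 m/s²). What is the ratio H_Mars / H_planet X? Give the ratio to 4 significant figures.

H_Mars/H_planet X ≈ 0.1892

H = RT/g for each body.
H_Mars = 191 × 198 / 3.71 = 10194 m.
H_planet X = 851 × 366 / 5.78 = 53887 m.
H_Mars/H_planet X = 10194/53887 = 0.18917.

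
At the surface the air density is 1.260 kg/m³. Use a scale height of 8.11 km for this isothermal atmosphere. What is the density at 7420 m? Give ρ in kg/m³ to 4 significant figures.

In an isothermal atmosphere, density decays like pressure: ρ = ρ₀ exp(−z/H).
z/H = 7420.0/8110.0 = 0.91492; exp(−0.91492) = 0.40055.
ρ = 1.260 × 0.40055 = 0.50469 kg/m³.

ρ ≈ 0.5047 kg/m³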